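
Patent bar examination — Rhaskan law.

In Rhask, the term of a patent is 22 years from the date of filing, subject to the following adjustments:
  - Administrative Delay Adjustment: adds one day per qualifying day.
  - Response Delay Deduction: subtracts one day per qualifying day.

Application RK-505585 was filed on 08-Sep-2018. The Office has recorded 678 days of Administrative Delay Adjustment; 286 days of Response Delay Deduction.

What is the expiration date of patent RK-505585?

2041-10-05

Base term: filing date + 22 years → 8 September 2040.
Administrative Delay Adjustment: +678 days → 18 July 2042.
Response Delay Deduction: −286 days → 5 October 2041.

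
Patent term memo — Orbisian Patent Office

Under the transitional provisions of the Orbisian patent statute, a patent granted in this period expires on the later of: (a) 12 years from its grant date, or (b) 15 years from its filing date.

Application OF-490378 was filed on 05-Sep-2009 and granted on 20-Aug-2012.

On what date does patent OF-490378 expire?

(a) grant + 12 years → 20 August 2024.
(b) filing + 15 years → 5 September 2024.
Later of the two: 5 September 2024.

2024-09-05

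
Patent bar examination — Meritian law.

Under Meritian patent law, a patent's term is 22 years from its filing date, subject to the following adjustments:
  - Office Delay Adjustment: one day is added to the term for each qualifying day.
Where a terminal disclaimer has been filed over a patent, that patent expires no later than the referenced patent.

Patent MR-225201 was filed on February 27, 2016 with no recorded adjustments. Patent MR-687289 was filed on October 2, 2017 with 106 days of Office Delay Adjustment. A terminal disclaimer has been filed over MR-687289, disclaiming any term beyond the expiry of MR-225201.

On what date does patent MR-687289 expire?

Natural term of MR-687289:
  Base: filing + 22 years → 2 October 2039.
  Office Delay Adjustment: +106 days → 16 January 2040.
Expiry of referenced patent MR-225201:
  Base: filing + 22 years → 27 February 2038.
Terminal disclaimer: MR-687289 expires on the earlier of 16 January 2040 and 27 February 2038.

February 27, 2038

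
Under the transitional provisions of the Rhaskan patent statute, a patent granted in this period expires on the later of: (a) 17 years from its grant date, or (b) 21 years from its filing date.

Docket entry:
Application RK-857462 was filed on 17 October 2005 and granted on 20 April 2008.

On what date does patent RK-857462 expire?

(a) grant + 17 years → 20 April 2025.
(b) filing + 21 years → 17 October 2026.
Later of the two: 17 October 2026.

2026-10-17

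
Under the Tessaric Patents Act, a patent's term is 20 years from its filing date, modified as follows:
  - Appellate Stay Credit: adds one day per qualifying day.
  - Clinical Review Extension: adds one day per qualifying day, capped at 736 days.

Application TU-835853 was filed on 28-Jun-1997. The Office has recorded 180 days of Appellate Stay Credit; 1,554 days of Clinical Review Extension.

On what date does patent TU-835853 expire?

December 31, 2019

Base term: filing date + 20 years → 28 June 2017.
Appellate Stay Credit: +180 days → 25 December 2017.
Clinical Review Extension: 1554 days claimed exceeds the 736-day cap, so +736 days → 31 December 2019.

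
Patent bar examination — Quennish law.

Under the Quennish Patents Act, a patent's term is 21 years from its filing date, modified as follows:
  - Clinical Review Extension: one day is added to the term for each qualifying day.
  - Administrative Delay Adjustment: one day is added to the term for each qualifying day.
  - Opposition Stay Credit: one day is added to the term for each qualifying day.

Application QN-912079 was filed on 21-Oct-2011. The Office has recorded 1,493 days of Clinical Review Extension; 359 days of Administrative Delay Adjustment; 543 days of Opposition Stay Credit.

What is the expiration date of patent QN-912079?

May 13, 2039

Base term: filing date + 21 years → 21 October 2032.
Clinical Review Extension: +1493 days → 22 November 2036.
Administrative Delay Adjustment: +359 days → 16 November 2037.
Opposition Stay Credit: +543 days → 13 May 2039.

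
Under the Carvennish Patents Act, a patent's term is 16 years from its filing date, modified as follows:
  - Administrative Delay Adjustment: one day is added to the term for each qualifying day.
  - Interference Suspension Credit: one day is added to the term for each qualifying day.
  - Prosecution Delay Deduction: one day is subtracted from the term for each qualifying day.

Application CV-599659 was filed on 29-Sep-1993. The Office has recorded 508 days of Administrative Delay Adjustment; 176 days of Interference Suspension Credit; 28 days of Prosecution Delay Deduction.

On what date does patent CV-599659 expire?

2011-07-17

Base term: filing date + 16 years → 29 September 2009.
Administrative Delay Adjustment: +508 days → 19 February 2011.
Interference Suspension Credit: +176 days → 14 August 2011.
Prosecution Delay Deduction: −28 days → 17 July 2011.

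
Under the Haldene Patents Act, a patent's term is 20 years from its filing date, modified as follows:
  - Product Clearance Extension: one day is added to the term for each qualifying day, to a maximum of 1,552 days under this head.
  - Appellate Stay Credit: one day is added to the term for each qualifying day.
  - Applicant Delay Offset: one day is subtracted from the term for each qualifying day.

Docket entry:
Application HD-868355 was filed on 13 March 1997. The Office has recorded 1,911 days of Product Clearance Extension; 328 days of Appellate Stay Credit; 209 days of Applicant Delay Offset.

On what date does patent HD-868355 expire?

October 9, 2021

Base term: filing date + 20 years → 13 March 2017.
Product Clearance Extension: 1911 days claimed exceeds the 1552-day cap, so +1552 days → 12 June 2021.
Appellate Stay Credit: +328 days → 6 May 2022.
Applicant Delay Offset: −209 days → 9 October 2021.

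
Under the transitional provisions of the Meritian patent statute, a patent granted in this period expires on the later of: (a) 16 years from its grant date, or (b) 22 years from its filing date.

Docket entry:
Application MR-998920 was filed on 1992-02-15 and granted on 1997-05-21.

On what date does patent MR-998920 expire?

February 15, 2014

(a) grant + 16 years → 21 May 2013.
(b) filing + 22 years → 15 February 2014.
Later of the two: 15 February 2014.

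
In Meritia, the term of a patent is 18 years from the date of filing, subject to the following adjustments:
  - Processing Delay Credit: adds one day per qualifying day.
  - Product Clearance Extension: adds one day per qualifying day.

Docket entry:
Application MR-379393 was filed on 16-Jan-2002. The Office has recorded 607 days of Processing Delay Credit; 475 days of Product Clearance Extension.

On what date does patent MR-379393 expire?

January 2, 2023

Base term: filing date + 18 years → 16 January 2020.
Processing Delay Credit: +607 days → 14 September 2021.
Product Clearance Extension: +475 days → 2 January 2023.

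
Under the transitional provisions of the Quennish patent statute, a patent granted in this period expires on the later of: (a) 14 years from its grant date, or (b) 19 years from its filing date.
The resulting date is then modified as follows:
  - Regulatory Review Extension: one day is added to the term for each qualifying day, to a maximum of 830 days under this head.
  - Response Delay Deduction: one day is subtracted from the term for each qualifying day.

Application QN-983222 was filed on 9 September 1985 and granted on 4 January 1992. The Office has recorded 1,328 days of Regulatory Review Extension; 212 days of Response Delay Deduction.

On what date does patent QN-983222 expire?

September 14, 2007

(a) grant + 14 years → 4 January 2006.
(b) filing + 19 years → 9 September 2004.
Later of the two: 4 January 2006.
Regulatory Review Extension: 1328 days claimed exceeds the 830-day cap, so +830 days → 13 April 2008.
Response Delay Deduction: −212 days → 14 September 2007.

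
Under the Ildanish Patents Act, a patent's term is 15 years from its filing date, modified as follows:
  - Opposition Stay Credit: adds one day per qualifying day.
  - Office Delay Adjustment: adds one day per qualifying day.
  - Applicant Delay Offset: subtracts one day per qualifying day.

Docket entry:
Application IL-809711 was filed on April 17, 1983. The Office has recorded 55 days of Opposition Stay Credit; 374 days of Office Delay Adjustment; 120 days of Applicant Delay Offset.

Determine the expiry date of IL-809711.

1999-02-20

Base term: filing date + 15 years → 17 April 1998.
Opposition Stay Credit: +55 days → 11 June 1998.
Office Delay Adjustment: +374 days → 20 June 1999.
Applicant Delay Offset: −120 days → 20 February 1999.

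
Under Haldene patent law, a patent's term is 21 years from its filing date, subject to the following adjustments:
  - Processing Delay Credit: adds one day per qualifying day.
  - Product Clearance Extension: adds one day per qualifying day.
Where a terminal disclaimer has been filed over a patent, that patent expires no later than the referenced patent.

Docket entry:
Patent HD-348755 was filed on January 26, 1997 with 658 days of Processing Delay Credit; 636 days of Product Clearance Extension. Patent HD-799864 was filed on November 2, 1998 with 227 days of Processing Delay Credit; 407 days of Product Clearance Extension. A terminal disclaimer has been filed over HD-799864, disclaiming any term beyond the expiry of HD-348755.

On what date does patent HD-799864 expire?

2021-07-28

Natural term of HD-799864:
  Base: filing + 21 years → 2 November 2019.
  Processing Delay Credit: +227 days → 16 June 2020.
  Product Clearance Extension: +407 days → 28 July 2021.
Expiry of referenced patent HD-348755:
  Base: filing + 21 years → 26 January 2018.
  Processing Delay Credit: +658 days → 15 November 2019.
  Product Clearance Extension: +636 days → 12 August 2021.
Terminal disclaimer: HD-799864 expires on the earlier of 28 July 2021 and 12 August 2021.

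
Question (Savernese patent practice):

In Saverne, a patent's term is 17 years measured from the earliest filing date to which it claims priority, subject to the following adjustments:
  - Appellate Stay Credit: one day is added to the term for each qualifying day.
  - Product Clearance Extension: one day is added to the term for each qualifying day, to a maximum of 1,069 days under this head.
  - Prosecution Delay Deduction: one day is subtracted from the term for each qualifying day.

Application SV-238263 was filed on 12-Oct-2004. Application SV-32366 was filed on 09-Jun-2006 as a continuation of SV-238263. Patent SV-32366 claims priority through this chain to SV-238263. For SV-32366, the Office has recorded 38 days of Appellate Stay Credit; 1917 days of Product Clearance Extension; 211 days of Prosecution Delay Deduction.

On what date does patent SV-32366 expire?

2024-03-26

Earliest priority filing: 12 October 2004.
Base term: 12 October 2004 + 17 years → 12 October 2021.
Appellate Stay Credit: +38 days → 19 November 2021.
Product Clearance Extension: 1917 days claimed exceeds the 1069-day cap, so +1069 days → 23 October 2024.
Prosecution Delay Deduction: −211 days → 26 March 2024.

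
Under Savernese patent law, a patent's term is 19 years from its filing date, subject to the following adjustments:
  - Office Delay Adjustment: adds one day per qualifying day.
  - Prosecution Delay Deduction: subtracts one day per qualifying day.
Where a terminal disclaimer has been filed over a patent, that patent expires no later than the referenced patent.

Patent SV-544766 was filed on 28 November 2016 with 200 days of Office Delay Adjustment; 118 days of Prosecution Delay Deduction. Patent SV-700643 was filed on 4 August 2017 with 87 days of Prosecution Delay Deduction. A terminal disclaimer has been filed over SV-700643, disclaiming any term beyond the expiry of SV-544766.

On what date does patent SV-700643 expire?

Natural term of SV-700643:
  Base: filing + 19 years → 4 August 2036.
  Prosecution Delay Deduction: −87 days → 9 May 2036.
Expiry of referenced patent SV-544766:
  Base: filing + 19 years → 28 November 2035.
  Office Delay Adjustment: +200 days → 15 June 2036.
  Prosecution Delay Deduction: −118 days → 18 February 2036.
Terminal disclaimer: SV-700643 expires on the earlier of 9 May 2036 and 18 February 2036.

February 18, 2036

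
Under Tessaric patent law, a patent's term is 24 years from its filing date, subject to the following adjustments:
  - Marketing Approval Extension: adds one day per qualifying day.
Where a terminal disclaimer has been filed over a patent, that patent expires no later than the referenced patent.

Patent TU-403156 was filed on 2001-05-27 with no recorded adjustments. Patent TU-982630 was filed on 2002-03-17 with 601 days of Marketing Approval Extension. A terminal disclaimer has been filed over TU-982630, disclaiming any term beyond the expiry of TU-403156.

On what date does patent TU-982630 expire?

2025-05-27

Natural term of TU-982630:
  Base: filing + 24 years → 17 March 2026.
  Marketing Approval Extension: +601 days → 8 November 2027.
Expiry of referenced patent TU-403156:
  Base: filing + 24 years → 27 May 2025.
Terminal disclaimer: TU-982630 expires on the earlier of 8 November 2027 and 27 May 2025.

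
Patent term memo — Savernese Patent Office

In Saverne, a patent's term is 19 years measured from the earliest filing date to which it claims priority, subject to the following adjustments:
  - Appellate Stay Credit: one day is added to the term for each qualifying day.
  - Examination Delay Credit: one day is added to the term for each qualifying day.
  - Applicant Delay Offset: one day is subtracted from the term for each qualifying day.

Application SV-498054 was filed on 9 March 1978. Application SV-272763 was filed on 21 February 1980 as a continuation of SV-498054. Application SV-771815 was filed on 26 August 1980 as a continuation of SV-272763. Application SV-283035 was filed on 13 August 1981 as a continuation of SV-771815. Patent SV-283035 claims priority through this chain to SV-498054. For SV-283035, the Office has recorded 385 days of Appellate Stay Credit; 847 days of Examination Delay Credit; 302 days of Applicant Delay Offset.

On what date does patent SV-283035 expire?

Earliest priority filing: 9 March 1978.
Base term: 9 March 1978 + 19 years → 9 March 1997.
Appellate Stay Credit: +385 days → 29 March 1998.
Examination Delay Credit: +847 days → 23 July 2000.
Applicant Delay Offset: −302 days → 25 September 1999.

September 25, 1999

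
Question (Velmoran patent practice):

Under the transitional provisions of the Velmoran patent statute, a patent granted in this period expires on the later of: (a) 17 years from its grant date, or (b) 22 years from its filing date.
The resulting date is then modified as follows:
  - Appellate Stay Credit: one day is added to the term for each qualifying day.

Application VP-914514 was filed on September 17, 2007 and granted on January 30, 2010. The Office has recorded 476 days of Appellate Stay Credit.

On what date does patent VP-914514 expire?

2031-01-06

(a) grant + 17 years → 30 January 2027.
(b) filing + 22 years → 17 September 2029.
Later of the two: 17 September 2029.
Appellate Stay Credit: +476 days → 6 January 2031.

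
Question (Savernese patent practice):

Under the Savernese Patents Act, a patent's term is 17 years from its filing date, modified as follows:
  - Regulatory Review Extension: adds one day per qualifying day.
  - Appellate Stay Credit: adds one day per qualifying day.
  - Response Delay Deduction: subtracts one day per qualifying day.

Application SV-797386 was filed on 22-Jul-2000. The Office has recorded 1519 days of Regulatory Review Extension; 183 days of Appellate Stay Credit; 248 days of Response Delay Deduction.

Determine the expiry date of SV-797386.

Base term: filing date + 17 years → 22 July 2017.
Regulatory Review Extension: +1519 days → 18 September 2021.
Appellate Stay Credit: +183 days → 20 March 2022.
Response Delay Deduction: −248 days → 15 July 2021.

July 15, 2021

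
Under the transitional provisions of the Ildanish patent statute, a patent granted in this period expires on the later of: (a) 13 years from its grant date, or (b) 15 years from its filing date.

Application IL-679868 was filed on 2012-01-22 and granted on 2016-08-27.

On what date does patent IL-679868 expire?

(a) grant + 13 years → 27 August 2029.
(b) filing + 15 years → 22 January 2027.
Later of the two: 27 August 2029.

August 27, 2029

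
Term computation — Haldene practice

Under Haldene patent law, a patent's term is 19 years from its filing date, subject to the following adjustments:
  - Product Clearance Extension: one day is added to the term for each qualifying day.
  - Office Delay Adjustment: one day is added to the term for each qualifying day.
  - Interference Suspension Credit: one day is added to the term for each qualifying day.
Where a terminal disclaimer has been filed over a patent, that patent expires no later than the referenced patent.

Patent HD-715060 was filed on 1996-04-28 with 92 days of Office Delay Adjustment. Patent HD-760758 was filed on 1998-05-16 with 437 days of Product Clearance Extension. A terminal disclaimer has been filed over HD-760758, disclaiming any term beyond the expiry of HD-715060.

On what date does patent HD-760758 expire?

Natural term of HD-760758:
  Base: filing + 19 years → 16 May 2017.
  Product Clearance Extension: +437 days → 27 July 2018.
Expiry of referenced patent HD-715060:
  Base: filing + 19 years → 28 April 2015.
  Office Delay Adjustment: +92 days → 29 July 2015.
Terminal disclaimer: HD-760758 expires on the earlier of 27 July 2018 and 29 July 2015.

July 29, 2015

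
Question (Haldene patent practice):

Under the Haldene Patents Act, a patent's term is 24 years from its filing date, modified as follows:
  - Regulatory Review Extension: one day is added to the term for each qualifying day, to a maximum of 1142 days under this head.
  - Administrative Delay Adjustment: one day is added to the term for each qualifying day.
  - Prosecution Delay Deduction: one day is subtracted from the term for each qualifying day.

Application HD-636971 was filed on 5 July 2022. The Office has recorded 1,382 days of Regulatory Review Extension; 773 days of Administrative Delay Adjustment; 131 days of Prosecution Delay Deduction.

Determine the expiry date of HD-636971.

2051-05-24

Base term: filing date + 24 years → 5 July 2046.
Regulatory Review Extension: 1382 days claimed exceeds the 1142-day cap, so +1142 days → 20 August 2049.
Administrative Delay Adjustment: +773 days → 2 October 2051.
Prosecution Delay Deduction: −131 days → 24 May 2051.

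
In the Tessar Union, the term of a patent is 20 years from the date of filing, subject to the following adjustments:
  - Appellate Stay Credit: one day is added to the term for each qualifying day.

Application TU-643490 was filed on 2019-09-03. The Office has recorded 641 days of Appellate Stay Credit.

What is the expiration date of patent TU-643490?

June 5, 2041

Base term: filing date + 20 years → 3 September 2039.
Appellate Stay Credit: +641 days → 5 June 2041.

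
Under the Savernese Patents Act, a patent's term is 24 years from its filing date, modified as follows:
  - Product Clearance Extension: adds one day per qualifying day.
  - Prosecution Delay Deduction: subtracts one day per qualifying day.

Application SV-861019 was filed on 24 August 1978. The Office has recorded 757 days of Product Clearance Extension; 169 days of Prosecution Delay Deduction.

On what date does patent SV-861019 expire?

Base term: filing date + 24 years → 24 August 2002.
Product Clearance Extension: +757 days → 19 September 2004.
Prosecution Delay Deduction: −169 days → 3 April 2004.

2004-04-03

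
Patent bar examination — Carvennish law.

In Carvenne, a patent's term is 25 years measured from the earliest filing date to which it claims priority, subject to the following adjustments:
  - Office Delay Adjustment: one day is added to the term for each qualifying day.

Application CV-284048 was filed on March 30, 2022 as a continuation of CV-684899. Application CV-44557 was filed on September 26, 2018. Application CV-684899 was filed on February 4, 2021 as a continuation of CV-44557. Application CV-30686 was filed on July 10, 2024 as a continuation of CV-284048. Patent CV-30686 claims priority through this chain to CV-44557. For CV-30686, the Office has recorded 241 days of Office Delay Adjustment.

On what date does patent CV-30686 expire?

Earliest priority filing: 26 September 2018.
Base term: 26 September 2018 + 25 years → 26 September 2043.
Office Delay Adjustment: +241 days → 24 May 2044.

May 24, 2044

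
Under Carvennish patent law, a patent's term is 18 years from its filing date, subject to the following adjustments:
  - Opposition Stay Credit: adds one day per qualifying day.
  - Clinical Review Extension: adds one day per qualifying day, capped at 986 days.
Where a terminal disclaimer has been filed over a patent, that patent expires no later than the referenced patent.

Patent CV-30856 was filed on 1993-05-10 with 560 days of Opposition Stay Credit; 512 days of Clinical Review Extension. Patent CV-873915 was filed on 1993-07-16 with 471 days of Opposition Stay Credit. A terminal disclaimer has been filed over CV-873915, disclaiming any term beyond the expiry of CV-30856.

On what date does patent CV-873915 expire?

Natural term of CV-873915:
  Base: filing + 18 years → 16 July 2011.
  Opposition Stay Credit: +471 days → 29 October 2012.
Expiry of referenced patent CV-30856:
  Base: filing + 18 years → 10 May 2011.
  Opposition Stay Credit: +560 days → 20 November 2012.
  Clinical Review Extension: 512 days (within the 986-day cap) → +512 days → 16 April 2014.
Terminal disclaimer: CV-873915 expires on the earlier of 29 October 2012 and 16 April 2014.

2012-10-29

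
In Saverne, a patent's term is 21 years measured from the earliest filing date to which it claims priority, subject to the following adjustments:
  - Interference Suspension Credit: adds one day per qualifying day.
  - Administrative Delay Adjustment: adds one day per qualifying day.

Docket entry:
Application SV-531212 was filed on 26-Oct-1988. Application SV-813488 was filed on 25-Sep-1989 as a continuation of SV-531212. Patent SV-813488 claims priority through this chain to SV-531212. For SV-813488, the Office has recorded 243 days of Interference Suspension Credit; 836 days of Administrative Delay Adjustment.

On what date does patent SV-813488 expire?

October 9, 2012

Earliest priority filing: 26 October 1988.
Base term: 26 October 1988 + 21 years → 26 October 2009.
Interference Suspension Credit: +243 days → 26 June 2010.
Administrative Delay Adjustment: +836 days → 9 October 2012.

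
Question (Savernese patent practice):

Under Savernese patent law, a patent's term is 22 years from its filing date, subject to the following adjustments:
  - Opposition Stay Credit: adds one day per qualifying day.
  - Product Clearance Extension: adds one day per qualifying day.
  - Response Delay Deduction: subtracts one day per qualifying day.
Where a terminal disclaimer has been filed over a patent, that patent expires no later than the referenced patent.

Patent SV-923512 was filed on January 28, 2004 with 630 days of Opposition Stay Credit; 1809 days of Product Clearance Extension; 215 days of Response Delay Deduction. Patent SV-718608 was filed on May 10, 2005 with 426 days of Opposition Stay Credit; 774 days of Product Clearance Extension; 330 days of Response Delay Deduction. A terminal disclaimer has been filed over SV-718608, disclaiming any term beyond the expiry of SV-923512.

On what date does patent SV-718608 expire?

Natural term of SV-718608:
  Base: filing + 22 years → 10 May 2027.
  Opposition Stay Credit: +426 days → 9 July 2028.
  Product Clearance Extension: +774 days → 22 August 2030.
  Response Delay Deduction: −330 days → 26 September 2029.
Expiry of referenced patent SV-923512:
  Base: filing + 22 years → 28 January 2026.
  Opposition Stay Credit: +630 days → 20 October 2027.
  Product Clearance Extension: +1809 days → 2 October 2032.
  Response Delay Deduction: −215 days → 1 March 2032.
Terminal disclaimer: SV-718608 expires on the earlier of 26 September 2029 and 1 March 2032.

September 26, 2029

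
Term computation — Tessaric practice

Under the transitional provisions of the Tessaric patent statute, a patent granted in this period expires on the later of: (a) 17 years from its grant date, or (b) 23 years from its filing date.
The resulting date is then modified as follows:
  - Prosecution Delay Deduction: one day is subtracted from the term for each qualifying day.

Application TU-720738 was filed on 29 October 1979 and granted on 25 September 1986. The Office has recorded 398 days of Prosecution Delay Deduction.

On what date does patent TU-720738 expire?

(a) grant + 17 years → 25 September 2003.
(b) filing + 23 years → 29 October 2002.
Later of the two: 25 September 2003.
Prosecution Delay Deduction: −398 days → 23 August 2002.

August 23, 2002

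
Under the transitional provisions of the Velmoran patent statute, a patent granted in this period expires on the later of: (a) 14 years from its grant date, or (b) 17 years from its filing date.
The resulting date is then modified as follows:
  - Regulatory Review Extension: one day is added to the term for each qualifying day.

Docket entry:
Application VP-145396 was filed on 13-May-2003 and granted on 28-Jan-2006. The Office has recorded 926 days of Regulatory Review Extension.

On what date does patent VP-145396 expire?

(a) grant + 14 years → 28 January 2020.
(b) filing + 17 years → 13 May 2020.
Later of the two: 13 May 2020.
Regulatory Review Extension: +926 days → 25 November 2022.

2022-11-25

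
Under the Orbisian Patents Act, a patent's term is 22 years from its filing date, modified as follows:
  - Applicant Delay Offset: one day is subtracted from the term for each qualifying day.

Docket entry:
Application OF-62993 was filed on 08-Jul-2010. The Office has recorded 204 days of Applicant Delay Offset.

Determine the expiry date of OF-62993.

Base term: filing date + 22 years → 8 July 2032.
Applicant Delay Offset: −204 days → 17 December 2031.

2031-12-17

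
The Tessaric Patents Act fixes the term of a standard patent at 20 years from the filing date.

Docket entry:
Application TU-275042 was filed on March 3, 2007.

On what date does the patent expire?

March 3, 2027

Filing date + 20 years → 3 March 2027.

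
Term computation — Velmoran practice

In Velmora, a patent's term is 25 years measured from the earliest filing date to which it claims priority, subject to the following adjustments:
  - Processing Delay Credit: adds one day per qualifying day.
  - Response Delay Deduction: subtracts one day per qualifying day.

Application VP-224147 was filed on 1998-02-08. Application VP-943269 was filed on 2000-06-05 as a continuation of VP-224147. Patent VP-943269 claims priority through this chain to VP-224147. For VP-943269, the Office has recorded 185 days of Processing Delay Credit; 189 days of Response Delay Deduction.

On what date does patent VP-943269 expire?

February 4, 2023

Earliest priority filing: 8 February 1998.
Base term: 8 February 1998 + 25 years → 8 February 2023.
Processing Delay Credit: +185 days → 12 August 2023.
Response Delay Deduction: −189 days → 4 February 2023.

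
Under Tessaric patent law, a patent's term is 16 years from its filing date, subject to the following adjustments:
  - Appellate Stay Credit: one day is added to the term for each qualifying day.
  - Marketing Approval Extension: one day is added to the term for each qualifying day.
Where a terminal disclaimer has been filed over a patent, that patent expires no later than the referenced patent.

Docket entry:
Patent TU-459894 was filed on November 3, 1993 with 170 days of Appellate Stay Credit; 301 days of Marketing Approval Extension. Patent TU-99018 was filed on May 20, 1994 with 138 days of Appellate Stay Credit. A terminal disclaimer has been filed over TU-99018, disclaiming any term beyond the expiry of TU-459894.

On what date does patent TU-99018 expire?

October 5, 2010

Natural term of TU-99018:
  Base: filing + 16 years → 20 May 2010.
  Appellate Stay Credit: +138 days → 5 October 2010.
Expiry of referenced patent TU-459894:
  Base: filing + 16 years → 3 November 2009.
  Appellate Stay Credit: +170 days → 22 April 2010.
  Marketing Approval Extension: +301 days → 17 February 2011.
Terminal disclaimer: TU-99018 expires on the earlier of 5 October 2010 and 17 February 2011.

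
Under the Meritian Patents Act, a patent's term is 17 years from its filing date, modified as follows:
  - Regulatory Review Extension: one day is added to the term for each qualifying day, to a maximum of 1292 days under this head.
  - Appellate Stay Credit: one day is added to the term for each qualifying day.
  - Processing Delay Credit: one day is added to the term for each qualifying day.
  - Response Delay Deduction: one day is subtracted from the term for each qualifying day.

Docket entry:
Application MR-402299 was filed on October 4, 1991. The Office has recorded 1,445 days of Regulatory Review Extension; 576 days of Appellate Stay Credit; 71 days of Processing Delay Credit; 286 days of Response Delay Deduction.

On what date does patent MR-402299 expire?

2013-04-14

Base term: filing date + 17 years → 4 October 2008.
Regulatory Review Extension: 1445 days claimed exceeds the 1292-day cap, so +1292 days → 18 April 2012.
Appellate Stay Credit: +576 days → 15 November 2013.
Processing Delay Credit: +71 days → 25 January 2014.
Response Delay Deduction: −286 days → 14 April 2013.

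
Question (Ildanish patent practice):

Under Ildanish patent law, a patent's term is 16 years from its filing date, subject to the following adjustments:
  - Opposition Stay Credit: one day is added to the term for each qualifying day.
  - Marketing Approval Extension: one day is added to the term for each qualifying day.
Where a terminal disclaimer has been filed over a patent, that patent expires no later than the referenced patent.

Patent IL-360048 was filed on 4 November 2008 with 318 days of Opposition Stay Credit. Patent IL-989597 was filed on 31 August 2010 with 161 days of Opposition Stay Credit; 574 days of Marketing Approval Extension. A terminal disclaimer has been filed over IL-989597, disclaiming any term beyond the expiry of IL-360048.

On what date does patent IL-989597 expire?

Natural term of IL-989597:
  Base: filing + 16 years → 31 August 2026.
  Opposition Stay Credit: +161 days → 8 February 2027.
  Marketing Approval Extension: +574 days → 4 September 2028.
Expiry of referenced patent IL-360048:
  Base: filing + 16 years → 4 November 2024.
  Opposition Stay Credit: +318 days → 18 September 2025.
Terminal disclaimer: IL-989597 expires on the earlier of 4 September 2028 and 18 September 2025.

September 18, 2025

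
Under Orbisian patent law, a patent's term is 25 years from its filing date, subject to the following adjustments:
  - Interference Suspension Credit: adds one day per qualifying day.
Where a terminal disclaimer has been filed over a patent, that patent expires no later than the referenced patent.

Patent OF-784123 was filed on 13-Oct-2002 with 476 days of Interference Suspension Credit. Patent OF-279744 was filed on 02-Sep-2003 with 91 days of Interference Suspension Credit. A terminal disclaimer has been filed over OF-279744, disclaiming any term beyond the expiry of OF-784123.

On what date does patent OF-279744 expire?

2028-12-02

Natural term of OF-279744:
  Base: filing + 25 years → 2 September 2028.
  Interference Suspension Credit: +91 days → 2 December 2028.
Expiry of referenced patent OF-784123:
  Base: filing + 25 years → 13 October 2027.
  Interference Suspension Credit: +476 days → 31 January 2029.
Terminal disclaimer: OF-279744 expires on the earlier of 2 December 2028 and 31 January 2029.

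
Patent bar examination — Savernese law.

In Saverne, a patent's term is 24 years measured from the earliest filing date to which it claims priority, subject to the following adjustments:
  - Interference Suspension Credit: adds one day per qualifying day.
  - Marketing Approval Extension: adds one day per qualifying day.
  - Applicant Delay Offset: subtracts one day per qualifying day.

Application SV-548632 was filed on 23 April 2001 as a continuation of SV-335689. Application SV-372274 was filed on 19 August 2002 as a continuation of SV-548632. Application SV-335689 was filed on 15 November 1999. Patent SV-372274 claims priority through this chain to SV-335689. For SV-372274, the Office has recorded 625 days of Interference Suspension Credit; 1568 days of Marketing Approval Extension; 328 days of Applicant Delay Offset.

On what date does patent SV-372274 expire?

Earliest priority filing: 15 November 1999.
Base term: 15 November 1999 + 24 years → 15 November 2023.
Interference Suspension Credit: +625 days → 1 August 2025.
Marketing Approval Extension: +1568 days → 16 November 2029.
Applicant Delay Offset: −328 days → 23 December 2028.

2028-12-23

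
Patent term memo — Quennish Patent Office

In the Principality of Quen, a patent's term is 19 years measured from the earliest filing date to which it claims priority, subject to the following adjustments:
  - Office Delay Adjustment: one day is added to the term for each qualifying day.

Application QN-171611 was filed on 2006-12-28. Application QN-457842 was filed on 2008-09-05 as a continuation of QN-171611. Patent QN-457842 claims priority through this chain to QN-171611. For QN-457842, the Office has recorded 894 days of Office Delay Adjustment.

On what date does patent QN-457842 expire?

2028-06-09

Earliest priority filing: 28 December 2006.
Base term: 28 December 2006 + 19 years → 28 December 2025.
Office Delay Adjustment: +894 days → 9 June 2028.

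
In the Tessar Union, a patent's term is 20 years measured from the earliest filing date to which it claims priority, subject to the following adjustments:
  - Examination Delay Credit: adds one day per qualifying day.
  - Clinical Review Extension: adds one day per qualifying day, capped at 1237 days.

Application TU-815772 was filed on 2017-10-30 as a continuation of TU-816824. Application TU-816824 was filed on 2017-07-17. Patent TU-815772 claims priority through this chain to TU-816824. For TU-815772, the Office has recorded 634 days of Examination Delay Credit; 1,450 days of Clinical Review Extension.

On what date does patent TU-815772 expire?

Earliest priority filing: 17 July 2017.
Base term: 17 July 2017 + 20 years → 17 July 2037.
Examination Delay Credit: +634 days → 12 April 2039.
Clinical Review Extension: 1450 days claimed exceeds the 1237-day cap, so +1237 days → 31 August 2042.

2042-08-31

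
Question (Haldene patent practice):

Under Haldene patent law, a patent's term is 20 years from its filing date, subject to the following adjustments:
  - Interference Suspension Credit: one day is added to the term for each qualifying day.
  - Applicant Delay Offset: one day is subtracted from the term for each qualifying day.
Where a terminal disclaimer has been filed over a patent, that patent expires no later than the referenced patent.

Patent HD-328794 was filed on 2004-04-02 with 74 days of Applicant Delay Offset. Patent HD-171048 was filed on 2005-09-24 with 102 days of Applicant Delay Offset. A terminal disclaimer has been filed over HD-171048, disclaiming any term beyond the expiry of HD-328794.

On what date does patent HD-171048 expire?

January 19, 2024

Natural term of HD-171048:
  Base: filing + 20 years → 24 September 2025.
  Applicant Delay Offset: −102 days → 14 June 2025.
Expiry of referenced patent HD-328794:
  Base: filing + 20 years → 2 April 2024.
  Applicant Delay Offset: −74 days → 19 January 2024.
Terminal disclaimer: HD-171048 expires on the earlier of 14 June 2025 and 19 January 2024.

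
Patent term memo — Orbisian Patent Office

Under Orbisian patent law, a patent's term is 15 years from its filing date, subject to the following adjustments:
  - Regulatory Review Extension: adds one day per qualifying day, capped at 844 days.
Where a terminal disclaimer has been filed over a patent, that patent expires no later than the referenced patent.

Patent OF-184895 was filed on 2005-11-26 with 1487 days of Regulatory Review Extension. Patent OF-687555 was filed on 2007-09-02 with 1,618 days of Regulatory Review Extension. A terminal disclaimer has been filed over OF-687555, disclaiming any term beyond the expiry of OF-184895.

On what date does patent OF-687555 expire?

March 20, 2023

Natural term of OF-687555:
  Base: filing + 15 years → 2 September 2022.
  Regulatory Review Extension: 1618 days claimed exceeds the 844-day cap, so +844 days → 24 December 2024.
Expiry of referenced patent OF-184895:
  Base: filing + 15 years → 26 November 2020.
  Regulatory Review Extension: 1487 days claimed exceeds the 844-day cap, so +844 days → 20 March 2023.
Terminal disclaimer: OF-687555 expires on the earlier of 24 December 2024 and 20 March 2023.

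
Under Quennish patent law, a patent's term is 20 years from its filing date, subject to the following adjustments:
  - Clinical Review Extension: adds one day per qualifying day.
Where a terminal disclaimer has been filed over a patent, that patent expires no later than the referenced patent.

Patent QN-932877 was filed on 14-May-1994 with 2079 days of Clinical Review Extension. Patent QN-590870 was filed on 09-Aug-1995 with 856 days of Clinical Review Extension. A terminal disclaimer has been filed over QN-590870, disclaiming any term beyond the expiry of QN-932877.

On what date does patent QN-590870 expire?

Natural term of QN-590870:
  Base: filing + 20 years → 9 August 2015.
  Clinical Review Extension: +856 days → 12 December 2017.
Expiry of referenced patent QN-932877:
  Base: filing + 20 years → 14 May 2014.
  Clinical Review Extension: +2079 days → 22 January 2020.
Terminal disclaimer: QN-590870 expires on the earlier of 12 December 2017 and 22 January 2020.

2017-12-12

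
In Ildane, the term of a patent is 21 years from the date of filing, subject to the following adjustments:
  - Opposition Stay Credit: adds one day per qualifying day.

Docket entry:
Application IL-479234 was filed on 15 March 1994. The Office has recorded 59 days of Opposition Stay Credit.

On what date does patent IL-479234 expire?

2015-05-13

Base term: filing date + 21 years → 15 March 2015.
Opposition Stay Credit: +59 days → 13 May 2015.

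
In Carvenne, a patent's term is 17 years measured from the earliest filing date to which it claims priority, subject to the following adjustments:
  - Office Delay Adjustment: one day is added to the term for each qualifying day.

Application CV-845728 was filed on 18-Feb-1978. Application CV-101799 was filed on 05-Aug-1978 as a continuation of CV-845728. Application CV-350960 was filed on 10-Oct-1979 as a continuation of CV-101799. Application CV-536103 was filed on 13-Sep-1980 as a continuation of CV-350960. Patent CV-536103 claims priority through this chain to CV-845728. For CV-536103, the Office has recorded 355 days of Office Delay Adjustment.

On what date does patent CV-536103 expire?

Earliest priority filing: 18 February 1978.
Base term: 18 February 1978 + 17 years → 18 February 1995.
Office Delay Adjustment: +355 days → 8 February 1996.

1996-02-08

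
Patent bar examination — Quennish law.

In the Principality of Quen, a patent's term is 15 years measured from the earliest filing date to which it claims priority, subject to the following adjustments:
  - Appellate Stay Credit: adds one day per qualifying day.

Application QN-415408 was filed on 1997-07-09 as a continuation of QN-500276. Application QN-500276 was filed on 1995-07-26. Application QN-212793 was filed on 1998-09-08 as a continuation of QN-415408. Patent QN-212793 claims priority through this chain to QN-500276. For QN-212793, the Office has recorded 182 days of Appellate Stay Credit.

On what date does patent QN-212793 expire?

2011-01-24

Earliest priority filing: 26 July 1995.
Base term: 26 July 1995 + 15 years → 26 July 2010.
Appellate Stay Credit: +182 days → 24 January 2011.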